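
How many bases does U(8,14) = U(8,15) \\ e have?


Deleting e from U(8,15) gives U(8,14) since n > r.
Bases of U(8,14) = C(14,8) = 3003.

3003


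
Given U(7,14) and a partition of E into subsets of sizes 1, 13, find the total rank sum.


r(Ai) = min(|Ai|, 7) for each part.
Sum = min(1,7) + min(13,7)
    = 1 + 7
    = 8.

8


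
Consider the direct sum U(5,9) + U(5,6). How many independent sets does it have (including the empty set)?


For a direct sum, |I(M1+M2)| = |I(M1)| * |I(M2)|.
|I(U(5,9))| = sum C(9,k) for k=0..5 = 382.
|I(U(5,6))| = sum C(6,k) for k=0..5 = 63.
Total = 382 * 63 = 24066.

24066


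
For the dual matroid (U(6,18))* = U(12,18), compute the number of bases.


The dual of U(r,n) is U(n-r, n) = U(12,18).
Bases of U(12,18) are all (12)-element subsets.
|B(M*)| = C(18,12) = 18564.

18564


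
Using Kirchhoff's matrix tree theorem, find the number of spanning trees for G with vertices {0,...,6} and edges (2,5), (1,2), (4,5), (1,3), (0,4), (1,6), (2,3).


By Kirchhoff's matrix tree theorem, the number of spanning trees equals
the determinant of any cofactor of the Laplacian matrix L.
G has 7 vertices and 7 edges.
Computing the (6 x 6) cofactor determinant gives 3.

3


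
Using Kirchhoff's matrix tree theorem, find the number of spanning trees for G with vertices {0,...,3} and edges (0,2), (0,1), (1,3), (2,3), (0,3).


By Kirchhoff's matrix tree theorem, the number of spanning trees equals
the determinant of any cofactor of the Laplacian matrix L.
G has 4 vertices and 5 edges.
Computing the (3 x 3) cofactor determinant gives 8.

8


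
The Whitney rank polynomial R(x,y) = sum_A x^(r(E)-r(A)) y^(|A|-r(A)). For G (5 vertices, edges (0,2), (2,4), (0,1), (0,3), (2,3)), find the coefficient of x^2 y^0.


R(x,y) = sum over A in 2^E of x^(r(E)-r(A)) * y^(|A|-r(A)).
G has 5 vertices, 5 edges. r(E) = 4.
Enumerate all 2^5 = 32 subsets.
Count subsets with r(E)-r(A)=2 and |A|-r(A)=0: 10.

10


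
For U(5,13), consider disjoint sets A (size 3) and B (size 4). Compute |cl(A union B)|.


|A union B| = 3 + 4 = 7 (disjoint).
In U(5,13), cl(S) = S if |S| < 5, else cl(S) = E.
Since 7 >= 5, cl(A union B) = E.
|cl(A union B)| = 13.

13


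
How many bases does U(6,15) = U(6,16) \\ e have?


Deleting e from U(6,16) gives U(6,15) since n > r.
Bases of U(6,15) = (15 choose 6) = 5005.

5005


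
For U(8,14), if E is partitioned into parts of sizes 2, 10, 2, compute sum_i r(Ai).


r(Ai) = min(|Ai|, 8) for each part.
Sum = min(2,8) + min(10,8) + min(2,8)
    = 2 + 8 + 2
    = 12.

12


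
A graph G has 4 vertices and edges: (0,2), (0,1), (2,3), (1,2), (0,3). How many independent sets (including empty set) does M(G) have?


An independent set in a graphic matroid is an acyclic edge subset.
G has 4 vertices and 5 edges.
Enumerate all 2^5 = 32 subsets, checking for acyclicity.
Total independent sets = 24.

24


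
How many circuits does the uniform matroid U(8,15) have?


In U(8,15), circuits are the (9)-element subsets.
Any set of 9 elements is dependent, and removing any one element gives
an independent set of size 8, so it is a minimal dependent set.
Number of circuits = (15 choose 9) = 5005.

5005


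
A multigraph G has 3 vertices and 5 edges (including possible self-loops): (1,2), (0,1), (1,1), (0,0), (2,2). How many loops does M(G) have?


In a graphic matroid, a loop is a self-loop edge (u,u) with rank 0.
Examining all 5 edges for self-loops...
Self-loops found: (1,1), (0,0), (2,2)
Number of loops = 3.

3


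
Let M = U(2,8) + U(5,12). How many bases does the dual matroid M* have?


(M1+M2)* = M1* + M2*.
M1* = U(6,8), bases: C(8,6) = 28.
M2* = U(7,12), bases: C(12,7) = 792.
|B(M*)| = 28 * 792 = 22176.

22176


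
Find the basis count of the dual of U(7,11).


The dual of U(r,n) is U(n-r, n) = U(4,11).
Bases of U(4,11) are all (4)-element subsets.
|B(M*)| = (11 choose 4) = 330.

330


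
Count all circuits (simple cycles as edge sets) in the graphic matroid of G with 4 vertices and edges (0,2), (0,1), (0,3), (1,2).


A circuit in a graphic matroid = edge set of a simple cycle.
G has 4 vertices and 4 edges.
Enumerating all minimal edge subsets forming cycles...
Total circuits found: 1.

1


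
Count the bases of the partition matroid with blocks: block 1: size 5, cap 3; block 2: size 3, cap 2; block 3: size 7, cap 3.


A basis picks exactly ci elements from block i.
Number of bases = product of C(|Si|, ci).
= C(5,3) * C(3,2) * C(7,3)
= 10 * 3 * 35
= 1050.

1050


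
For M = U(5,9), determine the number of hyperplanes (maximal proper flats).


Hyperplanes of U(5,9) are flats of rank 4.
In a uniform matroid, these are exactly the (4)-element subsets.
Count = C(9,4) = (9 * 8 * 7 * 6) / (1 * 2 * 3 * 4) = 126.

126


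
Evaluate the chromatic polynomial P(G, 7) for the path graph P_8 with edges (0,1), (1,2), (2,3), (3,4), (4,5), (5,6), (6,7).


P(P_8, k) = k * (k-1)^(7).
P(7) = 7 * 6^7 = 7 * 279936 = 1959552.

1959552


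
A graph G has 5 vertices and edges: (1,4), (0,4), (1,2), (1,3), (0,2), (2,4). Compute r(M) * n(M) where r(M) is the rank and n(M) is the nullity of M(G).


r(M) = |V| - c = 5 - 1 = 4.
nullity = |E| - r(M) = 6 - 4 = 2.
Product = 4 * 2 = 8.

8


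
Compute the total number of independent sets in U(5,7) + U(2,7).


For a direct sum, |I(M1+M2)| = |I(M1)| * |I(M2)|.
|I(U(5,7))| = sum C(7,k) for k=0..5 = 120.
|I(U(2,7))| = sum C(7,k) for k=0..2 = 29.
Total = 120 * 29 = 3480.

3480


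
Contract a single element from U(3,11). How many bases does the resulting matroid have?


Contracting e from U(3,11) gives U(2,10).
Bases of U(2,10) = (10 choose 2) = 45.

45


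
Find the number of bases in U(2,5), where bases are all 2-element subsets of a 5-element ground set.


Bases of U(2,5) are all 2-element subsets of the 5-element ground set.
Number of bases = C(5,2).
C(5,2) = 5! / (2! * 3!) = 10.

10


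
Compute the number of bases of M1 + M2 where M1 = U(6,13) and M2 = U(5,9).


Bases of a direct sum M1 + M2: |B| = |B(M1)| * |B(M2)|.
|B(U(6,13))| = C(13,6) = 1716.
|B(U(5,9))| = C(9,5) = 126.
Total bases = 1716 * 126 = 216216.

216216


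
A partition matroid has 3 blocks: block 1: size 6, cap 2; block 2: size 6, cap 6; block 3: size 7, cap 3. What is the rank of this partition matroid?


Rank of a partition matroid = sum of min(|Si|, ci) for each block.
= min(6,2) + min(6,6) + min(7,3)
= 2 + 6 + 3
= 11.

11


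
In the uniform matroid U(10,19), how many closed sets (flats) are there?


Flats of U(10,19): every subset of size < 10 is a flat, plus E itself.
Count = (19 choose 0) + (19 choose 1) + (19 choose 2) + (19 choose 3) + (19 choose 4) + (19 choose 5) + (19 choose 6) + (19 choose 7) + (19 choose 8) + (19 choose 9) + 1
     = 1 + 19 + 171 + 969 + 3876 + 11628 + 27132 + 50388 + 75582 + 92378 + 1
     = 262145.

262145


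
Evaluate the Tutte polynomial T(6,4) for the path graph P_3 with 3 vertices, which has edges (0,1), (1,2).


A path on 3 vertices is a tree with 2 edges.
T(x,y) = x^(2) for any tree.
T(6,4) = 6^2 = 36.

36


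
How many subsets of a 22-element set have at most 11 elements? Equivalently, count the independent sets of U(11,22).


Independent sets of U(11,22) are all subsets of size <= 11.
Count = (22 choose 0) + (22 choose 1) + (22 choose 2) + (22 choose 3) + (22 choose 4) + (22 choose 5) + (22 choose 6) + (22 choose 7) + (22 choose 8) + (22 choose 9) + (22 choose 10) + (22 choose 11)
     = 1 + 22 + 231 + 1540 + 7315 + 26334 + 74613 + 170544 + 319770 + 497420 + 646646 + 705432
     = 2449868.

2449868


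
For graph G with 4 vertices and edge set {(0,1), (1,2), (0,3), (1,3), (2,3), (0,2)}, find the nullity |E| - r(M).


Cycle rank (nullity) = |E| - r(M) = |E| - (|V| - c).
|E| = 6, |V| = 4, c = 1.
Nullity = 6 - (4 - 1) = 6 - 3 = 3.

3


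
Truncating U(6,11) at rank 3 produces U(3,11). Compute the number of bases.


Truncating U(6,11) to rank 3 gives U(3,11).
Bases of U(3,11) are all 3-element subsets of 11 elements.
Number of bases = C(11,3) = (11 * 10 * 9) / (1 * 2 * 3) = 165.

165


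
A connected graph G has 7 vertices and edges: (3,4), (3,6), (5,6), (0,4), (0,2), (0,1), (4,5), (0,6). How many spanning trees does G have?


By Kirchhoff's matrix tree theorem, the number of spanning trees equals
the determinant of any cofactor of the Laplacian matrix L.
G has 7 vertices and 8 edges.
Computing the (6 x 6) cofactor determinant gives 12.

12


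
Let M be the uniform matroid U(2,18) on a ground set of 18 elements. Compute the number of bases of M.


Bases of U(2,18) are all 2-element subsets of the 18-element ground set.
Number of bases = C(18,2).
(18 choose 2) = 153.

153


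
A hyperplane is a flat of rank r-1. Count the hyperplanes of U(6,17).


Hyperplanes of U(6,17) are flats of rank 5.
In a uniform matroid, these are exactly the (5)-element subsets.
Count = C(17,5) = 6188.

6188


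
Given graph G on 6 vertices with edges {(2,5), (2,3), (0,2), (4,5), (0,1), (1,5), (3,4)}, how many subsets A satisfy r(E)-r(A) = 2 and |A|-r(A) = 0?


R(x,y) = sum over A in 2^E of x^(r(E)-r(A)) * y^(|A|-r(A)).
G has 6 vertices, 7 edges. r(E) = 5.
Enumerate all 2^7 = 128 subsets.
Count subsets with r(E)-r(A)=2 and |A|-r(A)=0: 35.

35


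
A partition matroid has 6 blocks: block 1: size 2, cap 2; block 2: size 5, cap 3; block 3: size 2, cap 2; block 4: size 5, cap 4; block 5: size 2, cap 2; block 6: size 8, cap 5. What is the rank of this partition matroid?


Rank of a partition matroid = sum of min(|Si|, ci) for each block.
= min(2,2) + min(5,3) + min(2,2) + min(5,4) + min(2,2) + min(8,5)
= 2 + 3 + 2 + 4 + 2 + 5
= 18.

18


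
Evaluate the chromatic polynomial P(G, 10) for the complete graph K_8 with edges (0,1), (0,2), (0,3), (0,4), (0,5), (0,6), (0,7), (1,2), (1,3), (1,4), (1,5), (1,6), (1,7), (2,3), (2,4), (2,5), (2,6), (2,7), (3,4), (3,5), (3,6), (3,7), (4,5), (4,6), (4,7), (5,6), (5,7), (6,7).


P(K_8, k) = k(k-1)(k-2)...(k-7).
P(10) = (10) * (9) * (8) * (7) * (6) * (5) * (4) * (3) = 1814400.

1814400


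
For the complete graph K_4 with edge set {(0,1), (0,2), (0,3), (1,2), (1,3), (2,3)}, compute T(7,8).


T(K_4; x,y) = x^3 + 3x^2 + 4xy + 2x + y^3 + 3y^2 + 2y.
Substituting x=7, y=8:
= 343 + 147 + 224 + 14 + 512 + 192 + 16
= 1448.

1448


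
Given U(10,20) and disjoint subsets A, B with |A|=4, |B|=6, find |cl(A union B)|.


|A union B| = 4 + 6 = 10 (disjoint).
In U(10,20), cl(S) = S if |S| < 10, else cl(S) = E.
Since 10 >= 10, cl(A union B) = E.
|cl(A union B)| = 20.

20


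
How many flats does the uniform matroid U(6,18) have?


Flats of U(6,18): every subset of size < 6 is a flat, plus E itself.
Count = C(18,0) + C(18,1) + C(18,2) + C(18,3) + C(18,4) + C(18,5) + 1
     = 1 + 18 + 153 + 816 + 3060 + 8568 + 1
     = 12617.

12617


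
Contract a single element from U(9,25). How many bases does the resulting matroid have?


Contracting e from U(9,25) gives U(8,24).
Bases of U(8,24) = C(24,8) = 24! / (8! * 16!) = 735471.

735471


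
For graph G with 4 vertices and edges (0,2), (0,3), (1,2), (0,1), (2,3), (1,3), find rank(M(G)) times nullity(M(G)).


r(M) = |V| - c = 4 - 1 = 3.
nullity = |E| - r(M) = 6 - 3 = 3.
Product = 3 * 3 = 9.

9


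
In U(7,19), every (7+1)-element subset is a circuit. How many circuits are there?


In U(7,19), circuits are the (8)-element subsets.
Any set of 8 elements is dependent, and removing any one element gives
an independent set of size 7, so it is a minimal dependent set.
Number of circuits = C(19,8) = 75582.

75582


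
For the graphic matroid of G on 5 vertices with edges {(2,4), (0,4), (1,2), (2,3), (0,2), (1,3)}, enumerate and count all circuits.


A circuit in a graphic matroid = edge set of a simple cycle.
G has 5 vertices and 6 edges.
Enumerating all minimal edge subsets forming cycles...
Total circuits found: 2.

2


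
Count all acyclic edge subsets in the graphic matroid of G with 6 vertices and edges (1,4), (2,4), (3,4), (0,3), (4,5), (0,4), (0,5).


An independent set in a graphic matroid is an acyclic edge subset.
G has 6 vertices and 7 edges.
Enumerate all 2^7 = 128 subsets, checking for acyclicity.
Total independent sets = 96.

96


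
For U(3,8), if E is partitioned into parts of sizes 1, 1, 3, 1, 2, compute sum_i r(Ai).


r(Ai) = min(|Ai|, 3) for each part.
Sum = min(1,3) + min(1,3) + min(3,3) + min(1,3) + min(2,3)
    = 1 + 1 + 3 + 1 + 2
    = 8.

8


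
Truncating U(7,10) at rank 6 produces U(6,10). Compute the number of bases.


Truncating U(7,10) to rank 6 gives U(6,10).
Bases of U(6,10) are all 6-element subsets of 10 elements.
Number of bases = C(10,6) = 210.

210


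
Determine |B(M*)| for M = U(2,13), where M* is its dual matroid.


The dual of U(r,n) is U(n-r, n) = U(11,13).
Bases of U(11,13) are all (11)-element subsets.
|B(M*)| = C(13,11) = 13! / (11! * 2!) = 78.

78


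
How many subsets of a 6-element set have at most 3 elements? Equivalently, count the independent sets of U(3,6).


Independent sets of U(3,6) are all subsets of size <= 3.
Count = C(6,0) + C(6,1) + C(6,2) + C(6,3)
     = 1 + 6 + 15 + 20
     = 42.

42


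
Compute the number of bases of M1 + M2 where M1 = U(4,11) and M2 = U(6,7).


Bases of a direct sum M1 + M2: |B| = |B(M1)| * |B(M2)|.
|B(U(4,11))| = C(11,4) = 330.
|B(U(6,7))| = C(7,6) = 7.
Total bases = 330 * 7 = 2310.

2310


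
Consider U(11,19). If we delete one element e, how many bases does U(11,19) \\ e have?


Deleting e from U(11,19) gives U(11,18) since n > r.
Bases of U(11,18) = C(18,11) = 18! / (11! * 7!) = 31824.

31824


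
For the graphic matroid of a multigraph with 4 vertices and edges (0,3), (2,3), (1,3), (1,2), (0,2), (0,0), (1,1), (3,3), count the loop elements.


In a graphic matroid, a loop is a self-loop edge (u,u) with rank 0.
Examining all 8 edges for self-loops...
Self-loops found: (0,0), (1,1), (3,3)
Number of loops = 3.

3


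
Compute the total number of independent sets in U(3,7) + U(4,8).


For a direct sum, |I(M1+M2)| = |I(M1)| * |I(M2)|.
|I(U(3,7))| = sum C(7,k) for k=0..3 = 64.
|I(U(4,8))| = sum C(8,k) for k=0..4 = 163.
Total = 64 * 163 = 10432.

10432


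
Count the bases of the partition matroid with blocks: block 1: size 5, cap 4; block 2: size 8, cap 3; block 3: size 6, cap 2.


A basis picks exactly ci elements from block i.
Number of bases = product of C(|Si|, ci).
= C(5,4) * C(8,3) * C(6,2)
= 5 * 56 * 15
= 4200.

4200


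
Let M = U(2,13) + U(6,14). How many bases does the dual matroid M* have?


(M1+M2)* = M1* + M2*.
M1* = U(11,13), bases: C(13,11) = 78.
M2* = U(8,14), bases: C(14,8) = 3003.
|B(M*)| = 78 * 3003 = 234234.

234234


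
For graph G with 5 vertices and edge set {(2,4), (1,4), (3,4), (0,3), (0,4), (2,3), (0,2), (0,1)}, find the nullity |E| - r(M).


Cycle rank (nullity) = |E| - r(M) = |E| - (|V| - c).
|E| = 8, |V| = 5, c = 1.
Nullity = 8 - (5 - 1) = 8 - 4 = 4.

4


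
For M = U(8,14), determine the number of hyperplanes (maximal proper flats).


Hyperplanes of U(8,14) are flats of rank 7.
In a uniform matroid, these are exactly the (7)-element subsets.
Count = C(14,7) = 3432.

3432


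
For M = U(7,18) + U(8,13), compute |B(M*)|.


(M1+M2)* = M1* + M2*.
M1* = U(11,18), bases: C(18,11) = 31824.
M2* = U(5,13), bases: C(13,5) = 1287.
|B(M*)| = 31824 * 1287 = 40957488.

40957488


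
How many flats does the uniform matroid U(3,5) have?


Flats of U(3,5): every subset of size < 3 is a flat, plus E itself.
Count = (5 choose 0) + (5 choose 1) + (5 choose 2) + 1
     = 1 + 5 + 10 + 1
     = 17.

17


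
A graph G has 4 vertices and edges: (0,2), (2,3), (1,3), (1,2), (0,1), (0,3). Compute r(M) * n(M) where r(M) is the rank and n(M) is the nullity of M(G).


r(M) = |V| - c = 4 - 1 = 3.
nullity = |E| - r(M) = 6 - 3 = 3.
Product = 3 * 3 = 9.

9


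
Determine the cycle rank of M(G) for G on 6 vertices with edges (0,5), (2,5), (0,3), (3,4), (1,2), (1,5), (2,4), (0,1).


Cycle rank (nullity) = |E| - r(M) = |E| - (|V| - c).
|E| = 8, |V| = 6, c = 1.
Nullity = 8 - (6 - 1) = 8 - 5 = 3.

3


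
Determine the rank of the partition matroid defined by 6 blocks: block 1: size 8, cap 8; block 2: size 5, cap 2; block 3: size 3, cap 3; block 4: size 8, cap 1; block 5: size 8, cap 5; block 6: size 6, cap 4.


Rank of a partition matroid = sum of min(|Si|, ci) for each block.
= min(8,8) + min(5,2) + min(3,3) + min(8,1) + min(8,5) + min(6,4)
= 8 + 2 + 3 + 1 + 5 + 4
= 23.

23


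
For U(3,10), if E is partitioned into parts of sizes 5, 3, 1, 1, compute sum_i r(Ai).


r(Ai) = min(|Ai|, 3) for each part.
Sum = min(5,3) + min(3,3) + min(1,3) + min(1,3)
    = 3 + 3 + 1 + 1
    = 8.

8


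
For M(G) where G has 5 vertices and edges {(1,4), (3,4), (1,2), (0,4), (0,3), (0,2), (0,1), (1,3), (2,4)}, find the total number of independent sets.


An independent set in a graphic matroid is an acyclic edge subset.
G has 5 vertices and 9 edges.
Enumerate all 2^9 = 512 subsets, checking for acyclicity.
Total independent sets = 198.

198


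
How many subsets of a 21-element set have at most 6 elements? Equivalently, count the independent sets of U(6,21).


Independent sets of U(6,21) are all subsets of size <= 6.
Count = (21 choose 0) + (21 choose 1) + (21 choose 2) + (21 choose 3) + (21 choose 4) + (21 choose 5) + (21 choose 6)
     = 1 + 21 + 210 + 1330 + 5985 + 20349 + 54264
     = 82160.

82160


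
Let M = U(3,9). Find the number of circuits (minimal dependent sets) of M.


In U(3,9), circuits are the (4)-element subsets.
Any set of 4 elements is dependent, and removing any one element gives
an independent set of size 3, so it is a minimal dependent set.
Number of circuits = C(9,4) = (9 * 8 * 7 * 6) / (1 * 2 * 3 * 4) = 126.

126


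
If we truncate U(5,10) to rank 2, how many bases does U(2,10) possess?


Truncating U(5,10) to rank 2 gives U(2,10).
Bases of U(2,10) are all 2-element subsets of 10 elements.
Number of bases = C(10,2) = 10! / (2! * 8!) = 45.

45


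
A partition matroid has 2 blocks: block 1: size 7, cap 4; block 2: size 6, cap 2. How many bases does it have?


A basis picks exactly ci elements from block i.
Number of bases = product of C(|Si|, ci).
= C(7,4) * C(6,2)
= 35 * 15
= 525.

525


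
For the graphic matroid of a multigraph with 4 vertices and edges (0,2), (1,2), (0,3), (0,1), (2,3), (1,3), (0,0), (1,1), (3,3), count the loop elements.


In a graphic matroid, a loop is a self-loop edge (u,u) with rank 0.
Examining all 9 edges for self-loops...
Self-loops found: (0,0), (1,1), (3,3)
Number of loops = 3.

3


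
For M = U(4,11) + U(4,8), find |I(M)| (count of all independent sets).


For a direct sum, |I(M1+M2)| = |I(M1)| * |I(M2)|.
|I(U(4,11))| = sum C(11,k) for k=0..4 = 562.
|I(U(4,8))| = sum C(8,k) for k=0..4 = 163.
Total = 562 * 163 = 91606.

91606


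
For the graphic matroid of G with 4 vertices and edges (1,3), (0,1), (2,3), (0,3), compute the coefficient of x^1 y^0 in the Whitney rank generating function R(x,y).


R(x,y) = sum over A in 2^E of x^(r(E)-r(A)) * y^(|A|-r(A)).
G has 4 vertices, 4 edges. r(E) = 3.
Enumerate all 2^4 = 16 subsets.
Count subsets with r(E)-r(A)=1 and |A|-r(A)=0: 6.

6


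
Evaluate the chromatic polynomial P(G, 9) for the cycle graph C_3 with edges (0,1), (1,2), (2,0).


P(C_3, k) = (k-1)^3 + (-1)^3*(k-1).
P(9) = (8)^3 - 8
= 512 - 8 = 504.

504


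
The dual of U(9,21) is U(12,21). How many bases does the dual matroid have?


The dual of U(r,n) is U(n-r, n) = U(12,21).
Bases of U(12,21) are all (12)-element subsets.
|B(M*)| = C(21,12) = 21! / (12! * 9!) = 293930.

293930


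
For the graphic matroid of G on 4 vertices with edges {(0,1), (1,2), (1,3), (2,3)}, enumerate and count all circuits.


A circuit in a graphic matroid = edge set of a simple cycle.
G has 4 vertices and 4 edges.
Enumerating all minimal edge subsets forming cycles...
Total circuits found: 1.

1


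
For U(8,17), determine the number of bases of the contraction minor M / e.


Contracting e from U(8,17) gives U(7,16).
Bases of U(7,16) = (16 choose 7) = 11440.

11440


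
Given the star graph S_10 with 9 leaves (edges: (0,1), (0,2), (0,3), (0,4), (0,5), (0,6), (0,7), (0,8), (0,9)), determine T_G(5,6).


A star on 10 vertices is a tree with 9 edges.
T(x,y) = x^(9) for any tree.
T(5,6) = 5^9 = 1953125.

1953125


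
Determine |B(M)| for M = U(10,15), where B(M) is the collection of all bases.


Bases of U(10,15) are all 10-element subsets of the 15-element ground set.
Number of bases = C(15,10).
C(15,10) = 3003.

3003


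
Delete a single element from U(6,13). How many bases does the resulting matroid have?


Deleting e from U(6,13) gives U(6,12) since n > r.
Bases of U(6,12) = C(12,6) = 12! / (6! * 6!) = 924.

924


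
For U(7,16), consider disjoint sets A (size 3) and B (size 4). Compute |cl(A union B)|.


|A union B| = 3 + 4 = 7 (disjoint).
In U(7,16), cl(S) = S if |S| < 7, else cl(S) = E.
Since 7 >= 7, cl(A union B) = E.
|cl(A union B)| = 16.

16


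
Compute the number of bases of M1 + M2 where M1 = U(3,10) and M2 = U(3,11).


Bases of a direct sum M1 + M2: |B| = |B(M1)| * |B(M2)|.
|B(U(3,10))| = C(10,3) = 120.
|B(U(3,11))| = C(11,3) = 165.
Total bases = 120 * 165 = 19800.

19800


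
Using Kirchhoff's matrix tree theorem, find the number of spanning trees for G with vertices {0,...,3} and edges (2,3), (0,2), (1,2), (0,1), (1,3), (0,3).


By Kirchhoff's matrix tree theorem, the number of spanning trees equals
the determinant of any cofactor of the Laplacian matrix L.
G has 4 vertices and 6 edges.
Computing the (3 x 3) cofactor determinant gives 16.

16


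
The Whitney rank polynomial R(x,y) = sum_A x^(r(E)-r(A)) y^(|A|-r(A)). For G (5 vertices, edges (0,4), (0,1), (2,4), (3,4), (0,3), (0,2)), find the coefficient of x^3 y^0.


R(x,y) = sum over A in 2^E of x^(r(E)-r(A)) * y^(|A|-r(A)).
G has 5 vertices, 6 edges. r(E) = 4.
Enumerate all 2^6 = 64 subsets.
Count subsets with r(E)-r(A)=3 and |A|-r(A)=0: 6.

6


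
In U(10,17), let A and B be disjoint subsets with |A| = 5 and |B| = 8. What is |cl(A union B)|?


|A union B| = 5 + 8 = 13 (disjoint).
In U(10,17), cl(S) = S if |S| < 10, else cl(S) = E.
Since 13 >= 10, cl(A union B) = E.
|cl(A union B)| = 17.

17


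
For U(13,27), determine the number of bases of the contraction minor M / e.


Contracting e from U(13,27) gives U(12,26).
Bases of U(12,26) = C(26,12) = 9657700.

9657700


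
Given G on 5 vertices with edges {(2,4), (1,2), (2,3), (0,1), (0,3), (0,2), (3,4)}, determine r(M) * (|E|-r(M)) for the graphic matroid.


r(M) = |V| - c = 5 - 1 = 4.
nullity = |E| - r(M) = 7 - 4 = 3.
Product = 4 * 3 = 12.

12


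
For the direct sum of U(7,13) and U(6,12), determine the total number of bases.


Bases of a direct sum M1 + M2: |B| = |B(M1)| * |B(M2)|.
|B(U(7,13))| = C(13,7) = 1716.
|B(U(6,12))| = C(12,6) = 924.
Total bases = 1716 * 924 = 1585584.

1585584


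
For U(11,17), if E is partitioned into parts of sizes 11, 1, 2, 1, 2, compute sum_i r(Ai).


r(Ai) = min(|Ai|, 11) for each part.
Sum = min(11,11) + min(1,11) + min(2,11) + min(1,11) + min(2,11)
    = 11 + 1 + 2 + 1 + 2
    = 17.

17


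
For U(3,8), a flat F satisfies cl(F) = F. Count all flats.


Flats of U(3,8): every subset of size < 3 is a flat, plus E itself.
Count = C(8,0) + C(8,1) + C(8,2) + 1
     = 1 + 8 + 28 + 1
     = 38.

38


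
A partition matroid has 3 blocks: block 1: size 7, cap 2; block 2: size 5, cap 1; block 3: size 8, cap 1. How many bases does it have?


A basis picks exactly ci elements from block i.
Number of bases = product of C(|Si|, ci).
= C(7,2) * C(5,1) * C(8,1)
= 21 * 5 * 8
= 840.

840


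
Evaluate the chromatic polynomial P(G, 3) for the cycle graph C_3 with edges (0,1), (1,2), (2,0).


P(C_3, k) = (k-1)^3 + (-1)^3*(k-1).
P(3) = (2)^3 - 2
= 8 - 2 = 6.

6


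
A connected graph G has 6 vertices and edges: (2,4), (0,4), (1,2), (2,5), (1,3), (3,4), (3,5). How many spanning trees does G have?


By Kirchhoff's matrix tree theorem, the number of spanning trees equals
the determinant of any cofactor of the Laplacian matrix L.
G has 6 vertices and 7 edges.
Computing the (5 x 5) cofactor determinant gives 12.

12


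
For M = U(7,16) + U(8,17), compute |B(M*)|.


(M1+M2)* = M1* + M2*.
M1* = U(9,16), bases: C(16,9) = 11440.
M2* = U(9,17), bases: C(17,9) = 24310.
|B(M*)| = 11440 * 24310 = 278106400.

278106400


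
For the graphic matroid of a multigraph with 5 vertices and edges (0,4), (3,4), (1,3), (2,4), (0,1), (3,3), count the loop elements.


In a graphic matroid, a loop is a self-loop edge (u,u) with rank 0.
Examining all 6 edges for self-loops...
Self-loops found: (3,3)
Number of loops = 1.

1


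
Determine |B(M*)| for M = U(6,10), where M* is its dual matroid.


The dual of U(r,n) is U(n-r, n) = U(4,10).
Bases of U(4,10) are all (4)-element subsets.
|B(M*)| = C(10,4) = 10! / (4! * 6!) = 210.

210


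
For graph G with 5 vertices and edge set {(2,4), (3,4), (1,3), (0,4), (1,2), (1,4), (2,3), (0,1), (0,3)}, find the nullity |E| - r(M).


Cycle rank (nullity) = |E| - r(M) = |E| - (|V| - c).
|E| = 9, |V| = 5, c = 1.
Nullity = 9 - (5 - 1) = 9 - 4 = 5.

5


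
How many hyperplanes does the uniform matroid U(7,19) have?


Hyperplanes of U(7,19) are flats of rank 6.
In a uniform matroid, these are exactly the (6)-element subsets.
Count = C(19,6) = 19! / (6! * 13!) = 27132.

27132


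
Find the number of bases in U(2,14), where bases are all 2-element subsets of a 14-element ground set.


Bases of U(2,14) are all 2-element subsets of the 14-element ground set.
Number of bases = C(14,2).
(14 choose 2) = 91.

91


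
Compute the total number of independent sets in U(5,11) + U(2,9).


For a direct sum, |I(M1+M2)| = |I(M1)| * |I(M2)|.
|I(U(5,11))| = sum C(11,k) for k=0..5 = 1024.
|I(U(2,9))| = sum C(9,k) for k=0..2 = 46.
Total = 1024 * 46 = 47104.

47104


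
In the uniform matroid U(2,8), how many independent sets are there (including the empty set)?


Independent sets of U(2,8) are all subsets of size <= 2.
Count = C(8,0) + C(8,1) + C(8,2)
     = 1 + 8 + 28
     = 37.

37


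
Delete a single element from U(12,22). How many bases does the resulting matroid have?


Deleting e from U(12,22) gives U(12,21) since n > r.
Bases of U(12,21) = C(21,12) = 293930.

293930


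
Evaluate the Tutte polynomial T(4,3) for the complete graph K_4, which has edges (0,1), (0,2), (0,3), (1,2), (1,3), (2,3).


T(K_4; x,y) = x^3 + 3x^2 + 4xy + 2x + y^3 + 3y^2 + 2y.
Substituting x=4, y=3:
= 64 + 48 + 48 + 8 + 27 + 27 + 6
= 228.

228


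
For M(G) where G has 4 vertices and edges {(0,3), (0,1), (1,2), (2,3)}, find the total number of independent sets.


An independent set in a graphic matroid is an acyclic edge subset.
G has 4 vertices and 4 edges.
Enumerate all 2^4 = 16 subsets, checking for acyclicity.
Total independent sets = 15.

15


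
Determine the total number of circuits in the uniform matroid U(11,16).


In U(11,16), circuits are the (12)-element subsets.
Any set of 12 elements is dependent, and removing any one element gives
an independent set of size 11, so it is a minimal dependent set.
Number of circuits = C(16,12) = 16! / (12! * 4!) = 1820.

1820


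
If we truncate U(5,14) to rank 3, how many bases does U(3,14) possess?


Truncating U(5,14) to rank 3 gives U(3,14).
Bases of U(3,14) are all 3-element subsets of 14 elements.
Number of bases = C(14,3) = 14! / (3! * 11!) = 364.

364


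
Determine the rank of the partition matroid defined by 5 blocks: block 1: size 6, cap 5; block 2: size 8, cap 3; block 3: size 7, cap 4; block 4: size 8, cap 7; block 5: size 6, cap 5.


Rank of a partition matroid = sum of min(|Si|, ci) for each block.
= min(6,5) + min(8,3) + min(7,4) + min(8,7) + min(6,5)
= 5 + 3 + 4 + 7 + 5
= 24.

24


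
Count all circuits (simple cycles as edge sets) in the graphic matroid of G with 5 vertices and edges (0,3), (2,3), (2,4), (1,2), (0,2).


A circuit in a graphic matroid = edge set of a simple cycle.
G has 5 vertices and 5 edges.
Enumerating all minimal edge subsets forming cycles...
Total circuits found: 1.

1


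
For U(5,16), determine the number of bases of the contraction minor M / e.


Contracting e from U(5,16) gives U(4,15).
Bases of U(4,15) = (15 choose 4) = 1365.

1365


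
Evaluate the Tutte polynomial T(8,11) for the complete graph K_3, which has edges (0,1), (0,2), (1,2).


T(K_3; x,y) = x^2 + x + y.
T(8,11) = 64 + 8 + 11 = 83.

83


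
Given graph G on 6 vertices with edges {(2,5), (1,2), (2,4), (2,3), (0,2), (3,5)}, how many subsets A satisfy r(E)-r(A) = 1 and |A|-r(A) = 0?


R(x,y) = sum over A in 2^E of x^(r(E)-r(A)) * y^(|A|-r(A)).
G has 6 vertices, 6 edges. r(E) = 5.
Enumerate all 2^6 = 64 subsets.
Count subsets with r(E)-r(A)=1 and |A|-r(A)=0: 12.

12


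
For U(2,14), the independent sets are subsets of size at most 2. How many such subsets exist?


Independent sets of U(2,14) are all subsets of size <= 2.
Count = (14 choose 0) + (14 choose 1) + (14 choose 2)
     = 1 + 14 + 91
     = 106.

106


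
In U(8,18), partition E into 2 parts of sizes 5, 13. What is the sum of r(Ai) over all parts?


r(Ai) = min(|Ai|, 8) for each part.
Sum = min(5,8) + min(13,8)
    = 5 + 8
    = 13.

13


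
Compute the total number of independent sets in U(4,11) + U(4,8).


For a direct sum, |I(M1+M2)| = |I(M1)| * |I(M2)|.
|I(U(4,11))| = sum C(11,k) for k=0..4 = 562.
|I(U(4,8))| = sum C(8,k) for k=0..4 = 163.
Total = 562 * 163 = 91606.

91606


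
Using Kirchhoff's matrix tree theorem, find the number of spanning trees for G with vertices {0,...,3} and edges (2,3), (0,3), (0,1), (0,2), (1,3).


By Kirchhoff's matrix tree theorem, the number of spanning trees equals
the determinant of any cofactor of the Laplacian matrix L.
G has 4 vertices and 5 edges.
Computing the (3 x 3) cofactor determinant gives 8.

8


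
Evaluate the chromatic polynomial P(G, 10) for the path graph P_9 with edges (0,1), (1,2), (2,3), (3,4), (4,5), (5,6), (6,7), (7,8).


P(P_9, k) = k * (k-1)^(8).
P(10) = 10 * 9^8 = 10 * 43046721 = 430467210.

430467210


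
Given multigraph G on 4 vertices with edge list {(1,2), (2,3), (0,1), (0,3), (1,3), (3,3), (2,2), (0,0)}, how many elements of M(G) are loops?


In a graphic matroid, a loop is a self-loop edge (u,u) with rank 0.
Examining all 8 edges for self-loops...
Self-loops found: (3,3), (2,2), (0,0)
Number of loops = 3.

3


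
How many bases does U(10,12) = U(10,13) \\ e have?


Deleting e from U(10,13) gives U(10,12) since n > r.
Bases of U(10,12) = (12 choose 10) = 66.

66


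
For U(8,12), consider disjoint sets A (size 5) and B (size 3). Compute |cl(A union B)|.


|A union B| = 5 + 3 = 8 (disjoint).
In U(8,12), cl(S) = S if |S| < 8, else cl(S) = E.
Since 8 >= 8, cl(A union B) = E.
|cl(A union B)| = 12.

12


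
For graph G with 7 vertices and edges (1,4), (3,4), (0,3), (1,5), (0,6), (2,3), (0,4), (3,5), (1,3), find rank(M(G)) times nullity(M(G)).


r(M) = |V| - c = 7 - 1 = 6.
nullity = |E| - r(M) = 9 - 6 = 3.
Product = 6 * 3 = 18.

18


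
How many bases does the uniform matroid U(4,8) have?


Bases of U(4,8) are all 4-element subsets of the 8-element ground set.
Number of bases = C(8,4).
C(8,4) = (8 * 7 * 6 * 5) / (1 * 2 * 3 * 4) = 70.

70


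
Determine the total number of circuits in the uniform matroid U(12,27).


In U(12,27), circuits are the (13)-element subsets.
Any set of 13 elements is dependent, and removing any one element gives
an independent set of size 12, so it is a minimal dependent set.
Number of circuits = (27 choose 13) = 20058300.

20058300


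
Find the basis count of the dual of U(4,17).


The dual of U(r,n) is U(n-r, n) = U(13,17).
Bases of U(13,17) are all (13)-element subsets.
|B(M*)| = C(17,13) = 2380.

2380


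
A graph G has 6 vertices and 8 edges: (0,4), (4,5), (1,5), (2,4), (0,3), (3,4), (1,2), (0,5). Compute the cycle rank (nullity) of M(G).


Cycle rank (nullity) = |E| - r(M) = |E| - (|V| - c).
|E| = 8, |V| = 6, c = 1.
Nullity = 8 - (6 - 1) = 8 - 5 = 3.

3


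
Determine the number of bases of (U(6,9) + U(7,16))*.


(M1+M2)* = M1* + M2*.
M1* = U(3,9), bases: C(9,3) = 84.
M2* = U(9,16), bases: C(16,9) = 11440.
|B(M*)| = 84 * 11440 = 960960.

960960


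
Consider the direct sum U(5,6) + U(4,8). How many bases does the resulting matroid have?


Bases of a direct sum M1 + M2: |B| = |B(M1)| * |B(M2)|.
|B(U(5,6))| = C(6,5) = 6.
|B(U(4,8))| = C(8,4) = 70.
Total bases = 6 * 70 = 420.

420


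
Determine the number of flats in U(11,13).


Flats of U(11,13): every subset of size < 11 is a flat, plus E itself.
Count = (13 choose 0) + (13 choose 1) + (13 choose 2) + (13 choose 3) + (13 choose 4) + (13 choose 5) + (13 choose 6) + (13 choose 7) + (13 choose 8) + (13 choose 9) + (13 choose 10) + 1
     = 1 + 13 + 78 + 286 + 715 + 1287 + 1716 + 1716 + 1287 + 715 + 286 + 1
     = 8101.

8101


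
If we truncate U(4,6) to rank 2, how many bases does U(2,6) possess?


Truncating U(4,6) to rank 2 gives U(2,6).
Bases of U(2,6) are all 2-element subsets of 6 elements.
Number of bases = C(6,2) = 6! / (2! * 4!) = 15.

15


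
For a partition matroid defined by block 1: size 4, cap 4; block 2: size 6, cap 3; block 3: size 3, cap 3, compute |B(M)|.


A basis picks exactly ci elements from block i.
Number of bases = product of C(|Si|, ci).
= C(4,4) * C(6,3) * C(3,3)
= 1 * 20 * 1
= 20.

20


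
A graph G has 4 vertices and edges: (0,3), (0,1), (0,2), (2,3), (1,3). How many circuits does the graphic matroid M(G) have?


A circuit in a graphic matroid = edge set of a simple cycle.
G has 4 vertices and 5 edges.
Enumerating all minimal edge subsets forming cycles...
Total circuits found: 3.

3


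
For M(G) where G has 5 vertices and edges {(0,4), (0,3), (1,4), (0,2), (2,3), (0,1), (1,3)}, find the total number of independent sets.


An independent set in a graphic matroid is an acyclic edge subset.
G has 5 vertices and 7 edges.
Enumerate all 2^7 = 128 subsets, checking for acyclicity.
Total independent sets = 82.

82


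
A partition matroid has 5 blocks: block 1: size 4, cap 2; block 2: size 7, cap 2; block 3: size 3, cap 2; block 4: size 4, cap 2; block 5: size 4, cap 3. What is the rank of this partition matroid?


Rank of a partition matroid = sum of min(|Si|, ci) for each block.
= min(4,2) + min(7,2) + min(3,2) + min(4,2) + min(4,3)
= 2 + 2 + 2 + 2 + 3
= 11.

11


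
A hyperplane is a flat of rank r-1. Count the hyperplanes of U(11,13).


Hyperplanes of U(11,13) are flats of rank 10.
In a uniform matroid, these are exactly the (10)-element subsets.
Count = C(13,10) = 286.

286


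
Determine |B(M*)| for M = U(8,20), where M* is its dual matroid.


The dual of U(r,n) is U(n-r, n) = U(12,20).
Bases of U(12,20) are all (12)-element subsets.
|B(M*)| = C(20,12) = 20! / (12! * 8!) = 125970.

125970


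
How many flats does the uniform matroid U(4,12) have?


Flats of U(4,12): every subset of size < 4 is a flat, plus E itself.
Count = (12 choose 0) + (12 choose 1) + (12 choose 2) + (12 choose 3) + 1
     = 1 + 12 + 66 + 220 + 1
     = 300.

300


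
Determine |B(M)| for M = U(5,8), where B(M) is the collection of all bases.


Bases of U(5,8) are all 5-element subsets of the 8-element ground set.
Number of bases = C(8,5).
(8 choose 5) = 56.

56


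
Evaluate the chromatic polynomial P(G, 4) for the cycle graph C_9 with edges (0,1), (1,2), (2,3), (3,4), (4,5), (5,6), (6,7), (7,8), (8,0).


P(C_9, k) = (k-1)^9 + (-1)^9*(k-1).
P(4) = (3)^9 - 3
= 19683 - 3 = 19680.

19680


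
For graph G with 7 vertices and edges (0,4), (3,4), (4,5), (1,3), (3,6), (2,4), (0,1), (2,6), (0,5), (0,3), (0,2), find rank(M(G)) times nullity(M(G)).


r(M) = |V| - c = 7 - 1 = 6.
nullity = |E| - r(M) = 11 - 6 = 5.
Product = 6 * 5 = 30.

30


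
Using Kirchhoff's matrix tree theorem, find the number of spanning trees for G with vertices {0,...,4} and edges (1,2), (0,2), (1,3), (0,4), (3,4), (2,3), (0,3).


By Kirchhoff's matrix tree theorem, the number of spanning trees equals
the determinant of any cofactor of the Laplacian matrix L.
G has 5 vertices and 7 edges.
Computing the (4 x 4) cofactor determinant gives 21.

21


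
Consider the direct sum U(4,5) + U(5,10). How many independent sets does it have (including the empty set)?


For a direct sum, |I(M1+M2)| = |I(M1)| * |I(M2)|.
|I(U(4,5))| = sum C(5,k) for k=0..4 = 31.
|I(U(5,10))| = sum C(10,k) for k=0..5 = 638.
Total = 31 * 638 = 19778.

19778


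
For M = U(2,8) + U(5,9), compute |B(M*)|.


(M1+M2)* = M1* + M2*.
M1* = U(6,8), bases: C(8,6) = 28.
M2* = U(4,9), bases: C(9,4) = 126.
|B(M*)| = 28 * 126 = 3528.

3528


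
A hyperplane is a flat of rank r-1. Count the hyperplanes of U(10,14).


Hyperplanes of U(10,14) are flats of rank 9.
In a uniform matroid, these are exactly the (9)-element subsets.
Count = C(14,9) = 2002.

2002


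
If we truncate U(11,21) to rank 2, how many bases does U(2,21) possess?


Truncating U(11,21) to rank 2 gives U(2,21).
Bases of U(2,21) are all 2-element subsets of 21 elements.
Number of bases = C(21,2) = (21 * 20) / (1 * 2) = 210.

210


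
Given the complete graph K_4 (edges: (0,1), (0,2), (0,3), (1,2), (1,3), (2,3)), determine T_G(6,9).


T(K_4; x,y) = x^3 + 3x^2 + 4xy + 2x + y^3 + 3y^2 + 2y.
Substituting x=6, y=9:
= 216 + 108 + 216 + 12 + 729 + 243 + 18
= 1542.

1542


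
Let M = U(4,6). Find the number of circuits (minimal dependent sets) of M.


In U(4,6), circuits are the (5)-element subsets.
Any set of 5 elements is dependent, and removing any one element gives
an independent set of size 4, so it is a minimal dependent set.
Number of circuits = C(6,5) = 6.

6


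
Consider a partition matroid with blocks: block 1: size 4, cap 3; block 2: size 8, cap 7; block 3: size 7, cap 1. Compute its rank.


Rank of a partition matroid = sum of min(|Si|, ci) for each block.
= min(4,3) + min(8,7) + min(7,1)
= 3 + 7 + 1
= 11.

11


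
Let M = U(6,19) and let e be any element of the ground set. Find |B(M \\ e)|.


Deleting e from U(6,19) gives U(6,18) since n > r.
Bases of U(6,18) = C(18,6) = 18564.

18564


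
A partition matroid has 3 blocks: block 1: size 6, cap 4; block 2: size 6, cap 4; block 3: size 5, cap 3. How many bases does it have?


A basis picks exactly ci elements from block i.
Number of bases = product of C(|Si|, ci).
= C(6,4) * C(6,4) * C(5,3)
= 15 * 15 * 10
= 2250.

2250


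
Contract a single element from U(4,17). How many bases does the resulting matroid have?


Contracting e from U(4,17) gives U(3,16).
Bases of U(3,16) = C(16,3) = (16 * 15 * 14) / (1 * 2 * 3) = 560.

560


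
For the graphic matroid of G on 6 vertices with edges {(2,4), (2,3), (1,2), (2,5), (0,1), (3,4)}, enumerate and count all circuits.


A circuit in a graphic matroid = edge set of a simple cycle.
G has 6 vertices and 6 edges.
Enumerating all minimal edge subsets forming cycles...
Total circuits found: 1.

1


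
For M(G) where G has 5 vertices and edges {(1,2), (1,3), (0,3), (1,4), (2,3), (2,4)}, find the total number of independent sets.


An independent set in a graphic matroid is an acyclic edge subset.
G has 5 vertices and 6 edges.
Enumerate all 2^6 = 64 subsets, checking for acyclicity.
Total independent sets = 48.

48


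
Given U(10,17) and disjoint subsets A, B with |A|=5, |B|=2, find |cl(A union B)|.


|A union B| = 5 + 2 = 7 (disjoint).
In U(10,17), cl(S) = S if |S| < 10, else cl(S) = E.
Since 7 < 10, cl(A union B) = A union B.
|cl(A union B)| = 7.

7


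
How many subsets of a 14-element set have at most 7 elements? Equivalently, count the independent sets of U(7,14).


Independent sets of U(7,14) are all subsets of size <= 7.
Count = (14 choose 0) + (14 choose 1) + (14 choose 2) + (14 choose 3) + (14 choose 4) + (14 choose 5) + (14 choose 6) + (14 choose 7)
     = 1 + 14 + 91 + 364 + 1001 + 2002 + 3003 + 3432
     = 9908.

9908
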